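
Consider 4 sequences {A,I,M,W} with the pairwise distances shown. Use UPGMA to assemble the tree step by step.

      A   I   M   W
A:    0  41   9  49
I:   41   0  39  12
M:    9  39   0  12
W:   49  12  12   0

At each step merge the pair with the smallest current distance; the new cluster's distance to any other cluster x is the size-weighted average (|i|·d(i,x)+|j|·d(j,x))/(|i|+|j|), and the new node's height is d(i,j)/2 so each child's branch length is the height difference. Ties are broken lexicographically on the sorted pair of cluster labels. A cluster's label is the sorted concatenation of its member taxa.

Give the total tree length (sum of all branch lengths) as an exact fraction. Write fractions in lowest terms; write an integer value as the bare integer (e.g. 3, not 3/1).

183/4

1. join A+M (d=9) ⇒ AM; edges |A|=9/2, |M|=9/2
  updated: d(AM,I)=40, d(AM,W)=61/2
2. join I+W (d=12) ⇒ IW; edges |I|=6, |W|=6
  updated: d(AM,IW)=141/4
3. join AM+IW (d=141/4) ⇒ AIMW; edges |AM|=105/8, |IW|=93/8
final tree: ((A:9/2,M:9/2):105/8,(I:6,W:6):93/8)
total length: 183/4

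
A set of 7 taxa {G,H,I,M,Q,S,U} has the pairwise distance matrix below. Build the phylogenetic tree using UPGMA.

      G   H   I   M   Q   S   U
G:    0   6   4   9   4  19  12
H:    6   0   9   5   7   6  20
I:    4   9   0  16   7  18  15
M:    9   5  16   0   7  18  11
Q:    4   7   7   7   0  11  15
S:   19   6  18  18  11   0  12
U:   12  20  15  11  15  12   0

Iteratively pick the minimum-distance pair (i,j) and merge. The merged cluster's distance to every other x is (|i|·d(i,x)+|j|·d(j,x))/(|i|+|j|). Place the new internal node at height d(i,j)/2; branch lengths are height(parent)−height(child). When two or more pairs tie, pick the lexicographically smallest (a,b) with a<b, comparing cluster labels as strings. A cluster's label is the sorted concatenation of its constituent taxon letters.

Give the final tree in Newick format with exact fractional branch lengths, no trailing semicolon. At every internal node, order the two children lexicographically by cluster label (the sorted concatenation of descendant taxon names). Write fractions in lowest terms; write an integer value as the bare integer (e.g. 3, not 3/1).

step 1: merge (G,I) at d=4; branch lengths G→2, I→2; new cluster GI
  updated: d(GI,H)=15/2, d(GI,M)=25/2, d(GI,Q)=11/2, d(GI,S)=37/2, d(GI,U)=27/2
step 2: merge (H,M) at d=5; branch lengths H→5/2, M→5/2; new cluster HM
  updated: d(GI,HM)=10, d(HM,Q)=7, d(HM,S)=12, d(HM,U)=31/2
step 3: merge (GI,Q) at d=11/2; branch lengths GI→3/4, Q→11/4; new cluster GIQ
  updated: d(GIQ,HM)=9, d(GIQ,S)=16, d(GIQ,U)=14
step 4: merge (GIQ,HM) at d=9; branch lengths GIQ→7/4, HM→2; new cluster GHIMQ
  updated: d(GHIMQ,S)=72/5, d(GHIMQ,U)=73/5
step 5: merge (S,U) at d=12; branch lengths S→6, U→6; new cluster SU
  updated: d(GHIMQ,SU)=29/2
step 6: merge (GHIMQ,SU) at d=29/2; branch lengths GHIMQ→11/4, SU→5/4; new cluster GHIMQSU
final tree: ((((G:2,I:2):3/4,Q:11/4):7/4,(H:5/2,M:5/2):2):11/4,(S:6,U:6):5/4)
total length: 129/4

((((G:2,I:2):3/4,Q:11/4):7/4,(H:5/2,M:5/2):2):11/4,(S:6,U:6):5/4)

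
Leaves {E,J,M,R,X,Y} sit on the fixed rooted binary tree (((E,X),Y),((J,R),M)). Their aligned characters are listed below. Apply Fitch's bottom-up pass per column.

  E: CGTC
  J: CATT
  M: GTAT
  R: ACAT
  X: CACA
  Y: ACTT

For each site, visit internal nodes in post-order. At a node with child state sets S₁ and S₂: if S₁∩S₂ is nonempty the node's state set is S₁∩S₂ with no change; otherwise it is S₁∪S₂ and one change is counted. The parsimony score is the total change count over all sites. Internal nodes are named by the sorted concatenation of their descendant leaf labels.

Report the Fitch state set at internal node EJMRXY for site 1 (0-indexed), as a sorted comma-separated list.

A,C

site 0, node EX: E={C} ∩ X={C} → {C} (+0)
site 0, node EXY: EX={C} ∪ Y={A} → {A,C} (+1)
site 0, node JR: J={C} ∪ R={A} → {A,C} (+1)
site 0, node JMR: JR={A,C} ∪ M={G} → {A,C,G} (+1)
site 0, node EJMRXY: EXY={A,C} ∩ JMR={A,C,G} → {A,C} (+0)
site 1, node EX: E={G} ∪ X={A} → {A,G} (+1)
site 1, node EXY: EX={A,G} ∪ Y={C} → {A,C,G} (+1)
site 1, node JR: J={A} ∪ R={C} → {A,C} (+1)
site 1, node JMR: JR={A,C} ∪ M={T} → {A,C,T} (+1)
site 1, node EJMRXY: EXY={A,C,G} ∩ JMR={A,C,T} → {A,C} (+0)
site 2, node EX: E={T} ∪ X={C} → {C,T} (+1)
site 2, node EXY: EX={C,T} ∩ Y={T} → {T} (+0)
site 2, node JR: J={T} ∪ R={A} → {A,T} (+1)
site 2, node JMR: JR={A,T} ∩ M={A} → {A} (+0)
site 2, node EJMRXY: EXY={T} ∪ JMR={A} → {A,T} (+1)
site 3, node EX: E={C} ∪ X={A} → {A,C} (+1)
site 3, node EXY: EX={A,C} ∪ Y={T} → {A,C,T} (+1)
site 3, node JR: J={T} ∩ R={T} → {T} (+0)
site 3, node JMR: JR={T} ∩ M={T} → {T} (+0)
site 3, node EJMRXY: EXY={A,C,T} ∩ JMR={T} → {T} (+0)
per-site changes: [3, 4, 3, 2]; total = 12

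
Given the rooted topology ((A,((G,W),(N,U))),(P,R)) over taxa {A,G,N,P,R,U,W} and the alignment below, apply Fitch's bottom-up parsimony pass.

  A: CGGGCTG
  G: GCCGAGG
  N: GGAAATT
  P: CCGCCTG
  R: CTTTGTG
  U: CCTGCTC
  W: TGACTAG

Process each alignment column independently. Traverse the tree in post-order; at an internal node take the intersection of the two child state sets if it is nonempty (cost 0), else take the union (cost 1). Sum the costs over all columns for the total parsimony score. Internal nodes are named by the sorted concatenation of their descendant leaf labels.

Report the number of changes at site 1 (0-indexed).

4

site 0, node GW: G={G} ∪ W={T} → {G,T} (+1)
site 0, node NU: N={G} ∪ U={C} → {C,G} (+1)
site 0, node GNUW: GW={G,T} ∩ NU={C,G} → {G} (+0)
site 0, node AGNUW: A={C} ∪ GNUW={G} → {C,G} (+1)
site 0, node PR: P={C} ∩ R={C} → {C} (+0)
site 0, node AGNPRUW: AGNUW={C,G} ∩ PR={C} → {C} (+0)
site 1, node GW: G={C} ∪ W={G} → {C,G} (+1)
site 1, node NU: N={G} ∪ U={C} → {C,G} (+1)
site 1, node GNUW: GW={C,G} ∩ NU={C,G} → {C,G} (+0)
site 1, node AGNUW: A={G} ∩ GNUW={C,G} → {G} (+0)
site 1, node PR: P={C} ∪ R={T} → {C,T} (+1)
site 1, node AGNPRUW: AGNUW={G} ∪ PR={C,T} → {C,G,T} (+1)
site 2, node GW: G={C} ∪ W={A} → {A,C} (+1)
site 2, node NU: N={A} ∪ U={T} → {A,T} (+1)
site 2, node GNUW: GW={A,C} ∩ NU={A,T} → {A} (+0)
site 2, node AGNUW: A={G} ∪ GNUW={A} → {A,G} (+1)
site 2, node PR: P={G} ∪ R={T} → {G,T} (+1)
site 2, node AGNPRUW: AGNUW={A,G} ∩ PR={G,T} → {G} (+0)
site 3, node GW: G={G} ∪ W={C} → {C,G} (+1)
site 3, node NU: N={A} ∪ U={G} → {A,G} (+1)
site 3, node GNUW: GW={C,G} ∩ NU={A,G} → {G} (+0)
site 3, node AGNUW: A={G} ∩ GNUW={G} → {G} (+0)
site 3, node PR: P={C} ∪ R={T} → {C,T} (+1)
site 3, node AGNPRUW: AGNUW={G} ∪ PR={C,T} → {C,G,T} (+1)
site 4, node GW: G={A} ∪ W={T} → {A,T} (+1)
site 4, node NU: N={A} ∪ U={C} → {A,C} (+1)
site 4, node GNUW: GW={A,T} ∩ NU={A,C} → {A} (+0)
site 4, node AGNUW: A={C} ∪ GNUW={A} → {A,C} (+1)
site 4, node PR: P={C} ∪ R={G} → {C,G} (+1)
site 4, node AGNPRUW: AGNUW={A,C} ∩ PR={C,G} → {C} (+0)
site 5, node GW: G={G} ∪ W={A} → {A,G} (+1)
site 5, node NU: N={T} ∩ U={T} → {T} (+0)
site 5, node GNUW: GW={A,G} ∪ NU={T} → {A,G,T} (+1)
site 5, node AGNUW: A={T} ∩ GNUW={A,G,T} → {T} (+0)
site 5, node PR: P={T} ∩ R={T} → {T} (+0)
site 5, node AGNPRUW: AGNUW={T} ∩ PR={T} → {T} (+0)
site 6, node GW: G={G} ∩ W={G} → {G} (+0)
site 6, node NU: N={T} ∪ U={C} → {C,T} (+1)
site 6, node GNUW: GW={G} ∪ NU={C,T} → {C,G,T} (+1)
site 6, node AGNUW: A={G} ∩ GNUW={C,G,T} → {G} (+0)
site 6, node PR: P={G} ∩ R={G} → {G} (+0)
site 6, node AGNPRUW: AGNUW={G} ∩ PR={G} → {G} (+0)
per-site changes: [3, 4, 4, 4, 4, 2, 2]; total = 23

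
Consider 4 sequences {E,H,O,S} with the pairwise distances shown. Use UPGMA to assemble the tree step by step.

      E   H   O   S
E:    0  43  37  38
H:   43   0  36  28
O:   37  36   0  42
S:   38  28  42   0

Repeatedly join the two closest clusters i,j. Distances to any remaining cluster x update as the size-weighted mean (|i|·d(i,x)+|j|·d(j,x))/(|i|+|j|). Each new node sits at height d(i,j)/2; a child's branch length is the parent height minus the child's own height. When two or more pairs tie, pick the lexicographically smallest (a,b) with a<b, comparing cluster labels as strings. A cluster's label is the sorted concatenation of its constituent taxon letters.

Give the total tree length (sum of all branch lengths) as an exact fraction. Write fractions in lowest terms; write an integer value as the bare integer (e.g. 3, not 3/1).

step 1: merge (H,S) at d=28; branch lengths H→14, S→14; new cluster HS
  updated: d(E,HS)=81/2, d(HS,O)=39
step 2: merge (E,O) at d=37; branch lengths E→37/2, O→37/2; new cluster EO
  updated: d(EO,HS)=159/4
step 3: merge (EO,HS) at d=159/4; branch lengths EO→11/8, HS→47/8; new cluster EHOS
final tree: ((E:37/2,O:37/2):11/8,(H:14,S:14):47/8)
total length: 289/4

289/4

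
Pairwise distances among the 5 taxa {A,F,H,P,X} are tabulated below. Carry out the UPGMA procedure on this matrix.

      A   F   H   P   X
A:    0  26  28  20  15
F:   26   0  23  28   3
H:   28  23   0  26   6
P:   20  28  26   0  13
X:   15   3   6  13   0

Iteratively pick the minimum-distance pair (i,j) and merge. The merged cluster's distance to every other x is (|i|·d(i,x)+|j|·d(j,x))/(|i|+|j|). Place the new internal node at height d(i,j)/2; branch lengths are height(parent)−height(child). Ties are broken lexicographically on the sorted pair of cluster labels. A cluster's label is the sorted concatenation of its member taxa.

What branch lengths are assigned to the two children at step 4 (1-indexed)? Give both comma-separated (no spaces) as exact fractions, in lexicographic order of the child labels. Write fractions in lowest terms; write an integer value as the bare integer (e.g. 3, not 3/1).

4/3,49/12

1. join F+X (d=3) ⇒ FX; edges |F|=3/2, |X|=3/2
  updated: d(A,FX)=41/2, d(FX,H)=29/2, d(FX,P)=41/2
2. join FX+H (d=29/2) ⇒ FHX; edges |FX|=23/4, |H|=29/4
  updated: d(A,FHX)=23, d(FHX,P)=67/3
3. join A+P (d=20) ⇒ AP; edges |A|=10, |P|=10
  updated: d(AP,FHX)=68/3
4. join AP+FHX (d=68/3) ⇒ AFHPX; edges |AP|=4/3, |FHX|=49/12
final tree: ((A:10,P:10):4/3,((F:3/2,X:3/2):23/4,H:29/4):49/12)
total length: 497/12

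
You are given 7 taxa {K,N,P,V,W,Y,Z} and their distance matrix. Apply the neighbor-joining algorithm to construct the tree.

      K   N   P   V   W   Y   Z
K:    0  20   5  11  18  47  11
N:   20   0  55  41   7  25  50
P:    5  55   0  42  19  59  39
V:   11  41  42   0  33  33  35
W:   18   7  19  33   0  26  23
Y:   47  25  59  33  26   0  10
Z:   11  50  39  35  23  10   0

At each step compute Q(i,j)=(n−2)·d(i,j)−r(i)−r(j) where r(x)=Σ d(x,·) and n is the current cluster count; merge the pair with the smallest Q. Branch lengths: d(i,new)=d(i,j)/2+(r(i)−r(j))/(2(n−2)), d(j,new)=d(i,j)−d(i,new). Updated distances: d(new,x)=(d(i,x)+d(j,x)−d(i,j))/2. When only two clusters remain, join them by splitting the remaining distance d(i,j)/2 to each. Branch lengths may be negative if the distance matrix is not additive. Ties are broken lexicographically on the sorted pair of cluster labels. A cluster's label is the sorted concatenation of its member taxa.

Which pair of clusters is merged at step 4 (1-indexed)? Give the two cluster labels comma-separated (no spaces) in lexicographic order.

KP,V

step 1: merge (Y,Z) at d=10, Q=-318; branch lengths Y→41/5, Z→9/5; new cluster YZ
  updated: d(K,YZ)=24, d(N,YZ)=65/2, d(P,YZ)=44, d(V,YZ)=29, d(W,YZ)=39/2
step 2: merge (N,W) at d=7, Q=-224; branch lengths N→87/8, W→-31/8; new cluster NW
  updated: d(K,NW)=31/2, d(NW,P)=67/2, d(NW,V)=67/2, d(NW,YZ)=45/2
step 3: merge (K,P) at d=5, Q=-165; branch lengths K→-9, P→14; new cluster KP
  updated: d(KP,NW)=22, d(KP,V)=24, d(KP,YZ)=63/2
step 4: merge (KP,V) at d=24, Q=-116; branch lengths KP→39/4, V→57/4; new cluster KPV
  updated: d(KPV,NW)=63/4, d(KPV,YZ)=73/4
step 5: merge (KPV,NW) at d=63/4, Q=-113/2; branch lengths KPV→23/4, NW→10; new cluster KNPVW
  updated: d(KNPVW,YZ)=25/2
step 6: merge (KNPVW,YZ) at d=25/2; branch lengths KNPVW→25/4, YZ→25/4; new cluster KNPVWYZ
final tree: ((((K:-9,P:14):39/4,V:57/4):23/4,(N:87/8,W:-31/8):10):25/4,(Y:41/5,Z:9/5):25/4)
total length: 297/4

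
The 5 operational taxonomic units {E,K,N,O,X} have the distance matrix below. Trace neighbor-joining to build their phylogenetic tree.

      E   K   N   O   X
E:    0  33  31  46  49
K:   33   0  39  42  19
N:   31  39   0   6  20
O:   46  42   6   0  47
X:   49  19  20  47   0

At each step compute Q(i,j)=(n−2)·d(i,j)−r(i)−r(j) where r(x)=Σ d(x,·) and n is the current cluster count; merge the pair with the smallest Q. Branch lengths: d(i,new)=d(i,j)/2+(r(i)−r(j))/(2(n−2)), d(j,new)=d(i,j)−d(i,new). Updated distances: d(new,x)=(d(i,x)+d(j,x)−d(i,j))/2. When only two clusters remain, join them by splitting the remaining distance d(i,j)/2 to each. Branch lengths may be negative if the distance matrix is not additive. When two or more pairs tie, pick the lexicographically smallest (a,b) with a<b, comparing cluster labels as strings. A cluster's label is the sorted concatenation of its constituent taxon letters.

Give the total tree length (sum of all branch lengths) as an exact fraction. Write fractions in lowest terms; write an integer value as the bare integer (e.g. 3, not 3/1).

283/4

step 1: merge (N,O) at d=6, Q=-219; branch lengths N→-9/2, O→21/2; new cluster NO
  updated: d(E,NO)=71/2, d(K,NO)=75/2, d(NO,X)=61/2
step 2: merge (E,NO) at d=71/2, Q=-150; branch lengths E→85/4, NO→57/4; new cluster ENO
  updated: d(ENO,K)=35/2, d(ENO,X)=22
step 3: merge (ENO,K) at d=35/2, Q=-117/2; branch lengths ENO→41/4, K→29/4; new cluster EKNO
  updated: d(EKNO,X)=47/4
step 4: merge (EKNO,X) at d=47/4; branch lengths EKNO→47/8, X→47/8; new cluster EKNOX
final tree: (((E:85/4,(N:-9/2,O:21/2):57/4):41/4,K:29/4):47/8,X:47/8)
total length: 283/4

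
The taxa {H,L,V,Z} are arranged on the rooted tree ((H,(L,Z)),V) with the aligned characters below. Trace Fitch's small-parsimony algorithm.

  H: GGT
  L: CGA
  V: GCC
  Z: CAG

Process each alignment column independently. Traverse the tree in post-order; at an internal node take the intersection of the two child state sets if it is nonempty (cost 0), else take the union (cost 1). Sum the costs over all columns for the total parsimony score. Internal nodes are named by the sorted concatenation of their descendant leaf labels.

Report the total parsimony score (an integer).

[col 0] LZ: children L:{C}, Z:{C} ∩→ {C}; cost 0
[col 0] HLZ: children H:{G}, LZ:{C} ∪→ {C,G}; cost 1
[col 0] HLVZ: children HLZ:{C,G}, V:{G} ∩→ {G}; cost 0
[col 1] LZ: children L:{G}, Z:{A} ∪→ {A,G}; cost 1
[col 1] HLZ: children H:{G}, LZ:{A,G} ∩→ {G}; cost 0
[col 1] HLVZ: children HLZ:{G}, V:{C} ∪→ {C,G}; cost 1
[col 2] LZ: children L:{A}, Z:{G} ∪→ {A,G}; cost 1
[col 2] HLZ: children H:{T}, LZ:{A,G} ∪→ {A,G,T}; cost 1
[col 2] HLVZ: children HLZ:{A,G,T}, V:{C} ∪→ {A,C,G,T}; cost 1
per-site changes: [1, 2, 3]; total = 6

6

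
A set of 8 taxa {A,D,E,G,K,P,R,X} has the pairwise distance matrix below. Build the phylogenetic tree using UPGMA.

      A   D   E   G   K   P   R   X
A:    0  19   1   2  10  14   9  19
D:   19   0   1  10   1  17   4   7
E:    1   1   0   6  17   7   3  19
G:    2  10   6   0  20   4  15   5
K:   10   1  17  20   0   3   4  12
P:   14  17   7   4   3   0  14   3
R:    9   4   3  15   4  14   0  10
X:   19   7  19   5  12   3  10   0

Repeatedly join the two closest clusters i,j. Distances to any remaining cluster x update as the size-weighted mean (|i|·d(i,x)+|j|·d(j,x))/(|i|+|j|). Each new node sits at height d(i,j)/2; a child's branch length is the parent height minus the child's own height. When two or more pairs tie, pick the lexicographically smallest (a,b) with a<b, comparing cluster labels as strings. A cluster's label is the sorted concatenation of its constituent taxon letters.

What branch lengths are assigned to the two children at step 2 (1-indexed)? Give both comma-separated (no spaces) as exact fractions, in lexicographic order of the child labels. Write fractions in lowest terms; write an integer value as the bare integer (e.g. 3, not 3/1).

iteration 1: select A,E (d=1); attach at lengths (1/2, 1/2); label the merged cluster AE
  updated: d(AE,D)=10, d(AE,G)=4, d(AE,K)=27/2, d(AE,P)=21/2, d(AE,R)=6, d(AE,X)=19
iteration 2: select D,K (d=1); attach at lengths (1/2, 1/2); label the merged cluster DK
  updated: d(AE,DK)=47/4, d(DK,G)=15, d(DK,P)=10, d(DK,R)=4, d(DK,X)=19/2
iteration 3: select P,X (d=3); attach at lengths (3/2, 3/2); label the merged cluster PX
  updated: d(AE,PX)=59/4, d(DK,PX)=39/4, d(G,PX)=9/2, d(PX,R)=12
iteration 4: select AE,G (d=4); attach at lengths (3/2, 2); label the merged cluster AEG
  updated: d(AEG,DK)=77/6, d(AEG,PX)=34/3, d(AEG,R)=9
iteration 5: select DK,R (d=4); attach at lengths (3/2, 2); label the merged cluster DKR
  updated: d(AEG,DKR)=104/9, d(DKR,PX)=21/2
iteration 6: select DKR,PX (d=21/2); attach at lengths (13/4, 15/4); label the merged cluster DKPRX
  updated: d(AEG,DKPRX)=172/15
iteration 7: select AEG,DKPRX (d=172/15); attach at lengths (56/15, 29/60); label the merged cluster ADEGKPRX
final tree: (((A:1/2,E:1/2):3/2,G:2):56/15,(((D:1/2,K:1/2):3/2,R:2):13/4,(P:3/2,X:3/2):15/4):29/60)
total length: 1393/60

1/2,1/2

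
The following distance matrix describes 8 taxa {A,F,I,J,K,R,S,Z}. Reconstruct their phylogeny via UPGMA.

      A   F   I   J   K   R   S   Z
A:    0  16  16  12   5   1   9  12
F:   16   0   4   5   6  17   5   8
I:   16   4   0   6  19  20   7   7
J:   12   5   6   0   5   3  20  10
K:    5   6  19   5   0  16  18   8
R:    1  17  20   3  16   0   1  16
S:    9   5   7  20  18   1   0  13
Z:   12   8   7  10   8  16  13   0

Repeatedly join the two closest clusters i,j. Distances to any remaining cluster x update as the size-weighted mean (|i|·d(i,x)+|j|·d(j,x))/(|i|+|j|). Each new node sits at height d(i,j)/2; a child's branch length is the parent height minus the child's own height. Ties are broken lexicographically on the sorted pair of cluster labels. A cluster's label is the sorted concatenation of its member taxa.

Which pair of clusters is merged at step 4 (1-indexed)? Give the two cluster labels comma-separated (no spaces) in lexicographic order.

J,K

step 1: merge (A,R) at d=1; branch lengths A→1/2, R→1/2; new cluster AR
  updated: d(AR,F)=33/2, d(AR,I)=18, d(AR,J)=15/2, d(AR,K)=21/2, d(AR,S)=5, d(AR,Z)=14
step 2: merge (F,I) at d=4; branch lengths F→2, I→2; new cluster FI
  updated: d(AR,FI)=69/4, d(FI,J)=11/2, d(FI,K)=25/2, d(FI,S)=6, d(FI,Z)=15/2
step 3: merge (AR,S) at d=5; branch lengths AR→2, S→5/2; new cluster ARS
  updated: d(ARS,FI)=27/2, d(ARS,J)=35/3, d(ARS,K)=13, d(ARS,Z)=41/3
step 4: merge (J,K) at d=5; branch lengths J→5/2, K→5/2; new cluster JK
  updated: d(ARS,JK)=37/3, d(FI,JK)=9, d(JK,Z)=9
step 5: merge (FI,Z) at d=15/2; branch lengths FI→7/4, Z→15/4; new cluster FIZ
  updated: d(ARS,FIZ)=122/9, d(FIZ,JK)=9
step 6: merge (FIZ,JK) at d=9; branch lengths FIZ→3/4, JK→2; new cluster FIJKZ
  updated: d(ARS,FIJKZ)=196/15
step 7: merge (ARS,FIJKZ) at d=196/15; branch lengths ARS→121/30, FIJKZ→61/30; new cluster AFIJKRSZ
final tree: (((A:1/2,R:1/2):2,S:5/2):121/30,(((F:2,I:2):7/4,Z:15/4):3/4,(J:5/2,K:5/2):2):61/30)
total length: 1729/60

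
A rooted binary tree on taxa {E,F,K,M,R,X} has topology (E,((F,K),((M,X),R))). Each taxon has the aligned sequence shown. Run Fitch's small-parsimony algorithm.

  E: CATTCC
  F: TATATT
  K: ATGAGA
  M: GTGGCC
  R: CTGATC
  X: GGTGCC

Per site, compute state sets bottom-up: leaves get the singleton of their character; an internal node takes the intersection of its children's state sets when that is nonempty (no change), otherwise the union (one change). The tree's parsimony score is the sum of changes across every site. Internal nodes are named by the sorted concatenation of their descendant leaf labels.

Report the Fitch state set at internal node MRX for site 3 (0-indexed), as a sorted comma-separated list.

A,G

FK@0: {T} ∪ {A} = {A,T} (union, +1)
MX@0: {G} ∩ {G} = {G} (intersection, +0)
MRX@0: {G} ∪ {C} = {C,G} (union, +1)
FKMRX@0: {A,T} ∪ {C,G} = {A,C,G,T} (union, +1)
EFKMRX@0: {C} ∩ {A,C,G,T} = {C} (intersection, +0)
FK@1: {A} ∪ {T} = {A,T} (union, +1)
MX@1: {T} ∪ {G} = {G,T} (union, +1)
MRX@1: {G,T} ∩ {T} = {T} (intersection, +0)
FKMRX@1: {A,T} ∩ {T} = {T} (intersection, +0)
EFKMRX@1: {A} ∪ {T} = {A,T} (union, +1)
FK@2: {T} ∪ {G} = {G,T} (union, +1)
MX@2: {G} ∪ {T} = {G,T} (union, +1)
MRX@2: {G,T} ∩ {G} = {G} (intersection, +0)
FKMRX@2: {G,T} ∩ {G} = {G} (intersection, +0)
EFKMRX@2: {T} ∪ {G} = {G,T} (union, +1)
FK@3: {A} ∩ {A} = {A} (intersection, +0)
MX@3: {G} ∩ {G} = {G} (intersection, +0)
MRX@3: {G} ∪ {A} = {A,G} (union, +1)
FKMRX@3: {A} ∩ {A,G} = {A} (intersection, +0)
EFKMRX@3: {T} ∪ {A} = {A,T} (union, +1)
FK@4: {T} ∪ {G} = {G,T} (union, +1)
MX@4: {C} ∩ {C} = {C} (intersection, +0)
MRX@4: {C} ∪ {T} = {C,T} (union, +1)
FKMRX@4: {G,T} ∩ {C,T} = {T} (intersection, +0)
EFKMRX@4: {C} ∪ {T} = {C,T} (union, +1)
FK@5: {T} ∪ {A} = {A,T} (union, +1)
MX@5: {C} ∩ {C} = {C} (intersection, +0)
MRX@5: {C} ∩ {C} = {C} (intersection, +0)
FKMRX@5: {A,T} ∪ {C} = {A,C,T} (union, +1)
EFKMRX@5: {C} ∩ {A,C,T} = {C} (intersection, +0)
per-site changes: [3, 3, 3, 2, 3, 2]; total = 16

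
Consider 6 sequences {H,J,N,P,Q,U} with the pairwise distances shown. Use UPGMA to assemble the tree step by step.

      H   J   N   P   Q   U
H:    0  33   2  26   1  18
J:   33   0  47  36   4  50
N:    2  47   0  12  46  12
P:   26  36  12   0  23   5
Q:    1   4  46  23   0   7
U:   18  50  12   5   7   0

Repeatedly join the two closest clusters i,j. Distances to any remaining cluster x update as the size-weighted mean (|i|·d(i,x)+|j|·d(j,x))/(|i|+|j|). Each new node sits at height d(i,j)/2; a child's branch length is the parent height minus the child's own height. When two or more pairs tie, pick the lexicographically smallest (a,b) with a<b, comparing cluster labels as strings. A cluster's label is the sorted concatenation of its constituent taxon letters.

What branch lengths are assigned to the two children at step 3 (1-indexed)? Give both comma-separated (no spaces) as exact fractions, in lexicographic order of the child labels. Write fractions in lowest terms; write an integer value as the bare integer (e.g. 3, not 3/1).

1. join H+Q (d=1) ⇒ HQ; edges |H|=1/2, |Q|=1/2
  updated: d(HQ,J)=37/2, d(HQ,N)=24, d(HQ,P)=49/2, d(HQ,U)=25/2
2. join P+U (d=5) ⇒ PU; edges |P|=5/2, |U|=5/2
  updated: d(HQ,PU)=37/2, d(J,PU)=43, d(N,PU)=12
3. join N+PU (d=12) ⇒ NPU; edges |N|=6, |PU|=7/2
  updated: d(HQ,NPU)=61/3, d(J,NPU)=133/3
4. join HQ+J (d=37/2) ⇒ HJQ; edges |HQ|=35/4, |J|=37/4
  updated: d(HJQ,NPU)=85/3
5. join HJQ+NPU (d=85/3) ⇒ HJNPQU; edges |HJQ|=59/12, |NPU|=49/6
final tree: (((H:1/2,Q:1/2):35/4,J:37/4):59/12,(N:6,(P:5/2,U:5/2):7/2):49/6)
total length: 559/12

6,7/2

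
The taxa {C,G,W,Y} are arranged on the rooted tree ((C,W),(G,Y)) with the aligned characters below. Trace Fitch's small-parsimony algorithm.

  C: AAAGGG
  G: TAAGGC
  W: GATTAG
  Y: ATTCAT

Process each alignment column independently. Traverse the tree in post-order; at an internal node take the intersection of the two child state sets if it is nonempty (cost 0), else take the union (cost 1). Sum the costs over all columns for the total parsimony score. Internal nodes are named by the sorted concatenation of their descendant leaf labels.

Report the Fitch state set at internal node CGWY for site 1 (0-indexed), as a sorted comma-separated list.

A

CW@0: {A} ∪ {G} = {A,G} (union, +1)
GY@0: {T} ∪ {A} = {A,T} (union, +1)
CGWY@0: {A,G} ∩ {A,T} = {A} (intersection, +0)
CW@1: {A} ∩ {A} = {A} (intersection, +0)
GY@1: {A} ∪ {T} = {A,T} (union, +1)
CGWY@1: {A} ∩ {A,T} = {A} (intersection, +0)
CW@2: {A} ∪ {T} = {A,T} (union, +1)
GY@2: {A} ∪ {T} = {A,T} (union, +1)
CGWY@2: {A,T} ∩ {A,T} = {A,T} (intersection, +0)
CW@3: {G} ∪ {T} = {G,T} (union, +1)
GY@3: {G} ∪ {C} = {C,G} (union, +1)
CGWY@3: {G,T} ∩ {C,G} = {G} (intersection, +0)
CW@4: {G} ∪ {A} = {A,G} (union, +1)
GY@4: {G} ∪ {A} = {A,G} (union, +1)
CGWY@4: {A,G} ∩ {A,G} = {A,G} (intersection, +0)
CW@5: {G} ∩ {G} = {G} (intersection, +0)
GY@5: {C} ∪ {T} = {C,T} (union, +1)
CGWY@5: {G} ∪ {C,T} = {C,G,T} (union, +1)
per-site changes: [2, 1, 2, 2, 2, 2]; total = 11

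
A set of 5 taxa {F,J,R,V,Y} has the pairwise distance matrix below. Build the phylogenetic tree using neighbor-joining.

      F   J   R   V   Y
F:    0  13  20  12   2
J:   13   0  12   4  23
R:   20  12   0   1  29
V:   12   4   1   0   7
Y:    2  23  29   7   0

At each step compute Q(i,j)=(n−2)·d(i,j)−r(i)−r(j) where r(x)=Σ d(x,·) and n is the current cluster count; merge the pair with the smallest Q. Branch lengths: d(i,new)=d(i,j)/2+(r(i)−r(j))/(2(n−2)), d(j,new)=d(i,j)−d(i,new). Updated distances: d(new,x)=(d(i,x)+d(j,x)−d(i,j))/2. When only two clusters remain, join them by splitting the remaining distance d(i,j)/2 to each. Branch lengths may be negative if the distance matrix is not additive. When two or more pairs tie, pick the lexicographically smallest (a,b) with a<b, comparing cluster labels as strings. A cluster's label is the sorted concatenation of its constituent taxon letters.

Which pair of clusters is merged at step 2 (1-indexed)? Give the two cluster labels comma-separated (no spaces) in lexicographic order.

FY,J

1. join F+Y (d=2, Q=-102) ⇒ FY; edges |F|=-4/3, |Y|=10/3
  updated: d(FY,J)=17, d(FY,R)=47/2, d(FY,V)=17/2
2. join FY+J (d=17, Q=-48) ⇒ FJY; edges |FY|=25/2, |J|=9/2
  updated: d(FJY,R)=37/4, d(FJY,V)=-9/4
3. join FJY+R (d=37/4, Q=-8) ⇒ FJRY; edges |FJY|=3, |R|=25/4
  updated: d(FJRY,V)=-21/4
4. join FJRY+V (d=-21/4) ⇒ FJRVY; edges |FJRY|=-21/8, |V|=-21/8
final tree: ((((F:-4/3,Y:10/3):25/2,J:9/2):3,R:25/4):-21/8,V:-21/8)
total length: 23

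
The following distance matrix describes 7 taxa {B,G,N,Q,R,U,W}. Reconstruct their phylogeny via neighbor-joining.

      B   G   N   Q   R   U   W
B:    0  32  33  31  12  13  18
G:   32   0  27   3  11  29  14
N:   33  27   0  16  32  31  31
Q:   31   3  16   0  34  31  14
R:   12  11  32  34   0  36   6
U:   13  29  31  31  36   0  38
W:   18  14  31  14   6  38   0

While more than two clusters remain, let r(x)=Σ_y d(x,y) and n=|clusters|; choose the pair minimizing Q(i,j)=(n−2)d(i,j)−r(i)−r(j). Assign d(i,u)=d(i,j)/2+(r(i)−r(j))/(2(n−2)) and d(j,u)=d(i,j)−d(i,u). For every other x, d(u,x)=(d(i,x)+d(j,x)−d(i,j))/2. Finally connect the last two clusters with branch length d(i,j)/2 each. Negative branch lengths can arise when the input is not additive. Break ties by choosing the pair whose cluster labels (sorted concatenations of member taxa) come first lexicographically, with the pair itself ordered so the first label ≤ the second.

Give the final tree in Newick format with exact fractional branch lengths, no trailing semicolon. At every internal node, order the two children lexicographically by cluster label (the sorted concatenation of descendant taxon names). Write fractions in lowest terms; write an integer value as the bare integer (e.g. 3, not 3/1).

1. join B+U (d=13, Q=-252) ⇒ BU; edges |B|=13/5, |U|=52/5
  updated: d(BU,G)=24, d(BU,N)=51/2, d(BU,Q)=49/2, d(BU,R)=35/2, d(BU,W)=43/2
2. join R+W (d=6, Q=-163) ⇒ RW; edges |R|=19/4, |W|=5/4
  updated: d(BU,RW)=33/2, d(G,RW)=19/2, d(N,RW)=57/2, d(Q,RW)=21
3. join G+Q (d=3, Q=-119) ⇒ GQ; edges |G|=4/3, |Q|=5/3
  updated: d(BU,GQ)=91/4, d(GQ,N)=20, d(GQ,RW)=55/4
4. join BU+RW (d=33/2, Q=-181/2) ⇒ BRUW; edges |BU|=39/4, |RW|=27/4
  updated: d(BRUW,GQ)=10, d(BRUW,N)=75/4
5. join BRUW+GQ (d=10, Q=-195/4) ⇒ BGQRUW; edges |BRUW|=35/8, |GQ|=45/8
  updated: d(BGQRUW,N)=115/8
6. join BGQRUW+N (d=115/8) ⇒ BGNQRUW; edges |BGQRUW|=115/16, |N|=115/16
final tree: ((((B:13/5,U:52/5):39/4,(R:19/4,W:5/4):27/4):35/8,(G:4/3,Q:5/3):45/8):115/16,N:115/16)
total length: 503/8

((((B:13/5,U:52/5):39/4,(R:19/4,W:5/4):27/4):35/8,(G:4/3,Q:5/3):45/8):115/16,N:115/16)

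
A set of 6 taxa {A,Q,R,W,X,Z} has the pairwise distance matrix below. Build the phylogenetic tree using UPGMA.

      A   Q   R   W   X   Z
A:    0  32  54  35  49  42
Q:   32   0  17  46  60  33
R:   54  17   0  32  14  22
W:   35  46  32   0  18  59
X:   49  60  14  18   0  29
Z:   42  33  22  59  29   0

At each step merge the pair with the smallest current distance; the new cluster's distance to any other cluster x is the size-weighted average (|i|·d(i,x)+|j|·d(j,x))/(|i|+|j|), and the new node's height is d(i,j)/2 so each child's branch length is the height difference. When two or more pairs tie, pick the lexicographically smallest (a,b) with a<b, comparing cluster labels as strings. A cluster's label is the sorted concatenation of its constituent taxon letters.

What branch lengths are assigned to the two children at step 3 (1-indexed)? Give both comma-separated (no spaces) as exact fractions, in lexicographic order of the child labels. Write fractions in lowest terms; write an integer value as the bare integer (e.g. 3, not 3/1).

16,16

iteration 1: select R,X (d=14); attach at lengths (7, 7); label the merged cluster RX
  updated: d(A,RX)=103/2, d(Q,RX)=77/2, d(RX,W)=25, d(RX,Z)=51/2
iteration 2: select RX,W (d=25); attach at lengths (11/2, 25/2); label the merged cluster RWX
  updated: d(A,RWX)=46, d(Q,RWX)=41, d(RWX,Z)=110/3
iteration 3: select A,Q (d=32); attach at lengths (16, 16); label the merged cluster AQ
  updated: d(AQ,RWX)=87/2, d(AQ,Z)=75/2
iteration 4: select RWX,Z (d=110/3); attach at lengths (35/6, 55/3); label the merged cluster RWXZ
  updated: d(AQ,RWXZ)=42
iteration 5: select AQ,RWXZ (d=42); attach at lengths (5, 8/3); label the merged cluster AQRWXZ
final tree: ((A:16,Q:16):5,(((R:7,X:7):11/2,W:25/2):35/6,Z:55/3):8/3)
total length: 575/6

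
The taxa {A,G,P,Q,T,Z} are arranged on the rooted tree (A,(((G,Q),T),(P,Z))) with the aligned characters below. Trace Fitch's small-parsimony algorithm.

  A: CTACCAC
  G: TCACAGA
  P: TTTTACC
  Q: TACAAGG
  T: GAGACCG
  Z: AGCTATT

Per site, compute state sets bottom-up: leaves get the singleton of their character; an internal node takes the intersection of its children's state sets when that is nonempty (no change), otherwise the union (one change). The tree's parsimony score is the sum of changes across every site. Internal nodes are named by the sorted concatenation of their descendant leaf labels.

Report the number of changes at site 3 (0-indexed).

site 0, node GQ: G={T} ∩ Q={T} → {T} (+0)
site 0, node GQT: GQ={T} ∪ T={G} → {G,T} (+1)
site 0, node PZ: P={T} ∪ Z={A} → {A,T} (+1)
site 0, node GPQTZ: GQT={G,T} ∩ PZ={A,T} → {T} (+0)
site 0, node AGPQTZ: A={C} ∪ GPQTZ={T} → {C,T} (+1)
site 1, node GQ: G={C} ∪ Q={A} → {A,C} (+1)
site 1, node GQT: GQ={A,C} ∩ T={A} → {A} (+0)
site 1, node PZ: P={T} ∪ Z={G} → {G,T} (+1)
site 1, node GPQTZ: GQT={A} ∪ PZ={G,T} → {A,G,T} (+1)
site 1, node AGPQTZ: A={T} ∩ GPQTZ={A,G,T} → {T} (+0)
site 2, node GQ: G={A} ∪ Q={C} → {A,C} (+1)
site 2, node GQT: GQ={A,C} ∪ T={G} → {A,C,G} (+1)
site 2, node PZ: P={T} ∪ Z={C} → {C,T} (+1)
site 2, node GPQTZ: GQT={A,C,G} ∩ PZ={C,T} → {C} (+0)
site 2, node AGPQTZ: A={A} ∪ GPQTZ={C} → {A,C} (+1)
site 3, node GQ: G={C} ∪ Q={A} → {A,C} (+1)
site 3, node GQT: GQ={A,C} ∩ T={A} → {A} (+0)
site 3, node PZ: P={T} ∩ Z={T} → {T} (+0)
site 3, node GPQTZ: GQT={A} ∪ PZ={T} → {A,T} (+1)
site 3, node AGPQTZ: A={C} ∪ GPQTZ={A,T} → {A,C,T} (+1)
site 4, node GQ: G={A} ∩ Q={A} → {A} (+0)
site 4, node GQT: GQ={A} ∪ T={C} → {A,C} (+1)
site 4, node PZ: P={A} ∩ Z={A} → {A} (+0)
site 4, node GPQTZ: GQT={A,C} ∩ PZ={A} → {A} (+0)
site 4, node AGPQTZ: A={C} ∪ GPQTZ={A} → {A,C} (+1)
site 5, node GQ: G={G} ∩ Q={G} → {G} (+0)
site 5, node GQT: GQ={G} ∪ T={C} → {C,G} (+1)
site 5, node PZ: P={C} ∪ Z={T} → {C,T} (+1)
site 5, node GPQTZ: GQT={C,G} ∩ PZ={C,T} → {C} (+0)
site 5, node AGPQTZ: A={A} ∪ GPQTZ={C} → {A,C} (+1)
site 6, node GQ: G={A} ∪ Q={G} → {A,G} (+1)
site 6, node GQT: GQ={A,G} ∩ T={G} → {G} (+0)
site 6, node PZ: P={C} ∪ Z={T} → {C,T} (+1)
site 6, node GPQTZ: GQT={G} ∪ PZ={C,T} → {C,G,T} (+1)
site 6, node AGPQTZ: A={C} ∩ GPQTZ={C,G,T} → {C} (+0)
per-site changes: [3, 3, 4, 3, 2, 3, 3]; total = 21

3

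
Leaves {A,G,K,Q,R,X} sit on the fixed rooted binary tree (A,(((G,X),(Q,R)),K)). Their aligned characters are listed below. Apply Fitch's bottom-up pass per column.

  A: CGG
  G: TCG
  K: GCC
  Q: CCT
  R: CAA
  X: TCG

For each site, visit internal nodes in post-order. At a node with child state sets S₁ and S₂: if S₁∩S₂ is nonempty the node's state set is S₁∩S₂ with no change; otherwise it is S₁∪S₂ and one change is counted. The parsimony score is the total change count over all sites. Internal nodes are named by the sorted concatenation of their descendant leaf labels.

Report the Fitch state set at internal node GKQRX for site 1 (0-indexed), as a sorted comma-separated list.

GX@0: {T} ∩ {T} = {T} (intersection, +0)
QR@0: {C} ∩ {C} = {C} (intersection, +0)
GQRX@0: {T} ∪ {C} = {C,T} (union, +1)
GKQRX@0: {C,T} ∪ {G} = {C,G,T} (union, +1)
AGKQRX@0: {C} ∩ {C,G,T} = {C} (intersection, +0)
GX@1: {C} ∩ {C} = {C} (intersection, +0)
QR@1: {C} ∪ {A} = {A,C} (union, +1)
GQRX@1: {C} ∩ {A,C} = {C} (intersection, +0)
GKQRX@1: {C} ∩ {C} = {C} (intersection, +0)
AGKQRX@1: {G} ∪ {C} = {C,G} (union, +1)
GX@2: {G} ∩ {G} = {G} (intersection, +0)
QR@2: {T} ∪ {A} = {A,T} (union, +1)
GQRX@2: {G} ∪ {A,T} = {A,G,T} (union, +1)
GKQRX@2: {A,G,T} ∪ {C} = {A,C,G,T} (union, +1)
AGKQRX@2: {G} ∩ {A,C,G,T} = {G} (intersection, +0)
per-site changes: [2, 2, 3]; total = 7

C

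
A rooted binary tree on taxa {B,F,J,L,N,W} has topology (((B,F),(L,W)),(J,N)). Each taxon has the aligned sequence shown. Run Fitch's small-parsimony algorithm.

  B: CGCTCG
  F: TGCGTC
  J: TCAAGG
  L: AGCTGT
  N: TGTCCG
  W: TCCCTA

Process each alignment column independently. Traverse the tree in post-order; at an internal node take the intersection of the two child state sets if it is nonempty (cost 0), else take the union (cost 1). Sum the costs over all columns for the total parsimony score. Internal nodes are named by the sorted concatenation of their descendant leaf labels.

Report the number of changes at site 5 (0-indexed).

site 0, node BF: B={C} ∪ F={T} → {C,T} (+1)
site 0, node LW: L={A} ∪ W={T} → {A,T} (+1)
site 0, node BFLW: BF={C,T} ∩ LW={A,T} → {T} (+0)
site 0, node JN: J={T} ∩ N={T} → {T} (+0)
site 0, node BFJLNW: BFLW={T} ∩ JN={T} → {T} (+0)
site 1, node BF: B={G} ∩ F={G} → {G} (+0)
site 1, node LW: L={G} ∪ W={C} → {C,G} (+1)
site 1, node BFLW: BF={G} ∩ LW={C,G} → {G} (+0)
site 1, node JN: J={C} ∪ N={G} → {C,G} (+1)
site 1, node BFJLNW: BFLW={G} ∩ JN={C,G} → {G} (+0)
site 2, node BF: B={C} ∩ F={C} → {C} (+0)
site 2, node LW: L={C} ∩ W={C} → {C} (+0)
site 2, node BFLW: BF={C} ∩ LW={C} → {C} (+0)
site 2, node JN: J={A} ∪ N={T} → {A,T} (+1)
site 2, node BFJLNW: BFLW={C} ∪ JN={A,T} → {A,C,T} (+1)
site 3, node BF: B={T} ∪ F={G} → {G,T} (+1)
site 3, node LW: L={T} ∪ W={C} → {C,T} (+1)
site 3, node BFLW: BF={G,T} ∩ LW={C,T} → {T} (+0)
site 3, node JN: J={A} ∪ N={C} → {A,C} (+1)
site 3, node BFJLNW: BFLW={T} ∪ JN={A,C} → {A,C,T} (+1)
site 4, node BF: B={C} ∪ F={T} → {C,T} (+1)
site 4, node LW: L={G} ∪ W={T} → {G,T} (+1)
site 4, node BFLW: BF={C,T} ∩ LW={G,T} → {T} (+0)
site 4, node JN: J={G} ∪ N={C} → {C,G} (+1)
site 4, node BFJLNW: BFLW={T} ∪ JN={C,G} → {C,G,T} (+1)
site 5, node BF: B={G} ∪ F={C} → {C,G} (+1)
site 5, node LW: L={T} ∪ W={A} → {A,T} (+1)
site 5, node BFLW: BF={C,G} ∪ LW={A,T} → {A,C,G,T} (+1)
site 5, node JN: J={G} ∩ N={G} → {G} (+0)
site 5, node BFJLNW: BFLW={A,C,G,T} ∩ JN={G} → {G} (+0)
per-site changes: [2, 2, 2, 4, 4, 3]; total = 17

3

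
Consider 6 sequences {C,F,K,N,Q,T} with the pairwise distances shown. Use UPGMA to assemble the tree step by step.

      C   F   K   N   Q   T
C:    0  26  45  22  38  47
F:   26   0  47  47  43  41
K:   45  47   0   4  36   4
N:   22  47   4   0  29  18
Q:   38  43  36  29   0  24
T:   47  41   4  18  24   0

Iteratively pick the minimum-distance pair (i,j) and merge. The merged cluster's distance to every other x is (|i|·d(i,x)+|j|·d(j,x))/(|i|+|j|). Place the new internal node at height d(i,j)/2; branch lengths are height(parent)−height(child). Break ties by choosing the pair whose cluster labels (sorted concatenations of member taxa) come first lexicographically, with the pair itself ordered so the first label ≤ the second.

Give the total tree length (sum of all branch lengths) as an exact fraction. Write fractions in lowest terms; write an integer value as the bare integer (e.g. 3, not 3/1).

step 1: merge (K,N) at d=4; branch lengths K→2, N→2; new cluster KN
  updated: d(C,KN)=67/2, d(F,KN)=47, d(KN,Q)=65/2, d(KN,T)=11
step 2: merge (KN,T) at d=11; branch lengths KN→7/2, T→11/2; new cluster KNT
  updated: d(C,KNT)=38, d(F,KNT)=45, d(KNT,Q)=89/3
step 3: merge (C,F) at d=26; branch lengths C→13, F→13; new cluster CF
  updated: d(CF,KNT)=83/2, d(CF,Q)=81/2
step 4: merge (KNT,Q) at d=89/3; branch lengths KNT→28/3, Q→89/6; new cluster KNQT
  updated: d(CF,KNQT)=165/4
step 5: merge (CF,KNQT) at d=165/4; branch lengths CF→61/8, KNQT→139/24; new cluster CFKNQT
final tree: ((C:13,F:13):61/8,(((K:2,N:2):7/2,T:11/2):28/3,Q:89/6):139/24)
total length: 919/12

919/12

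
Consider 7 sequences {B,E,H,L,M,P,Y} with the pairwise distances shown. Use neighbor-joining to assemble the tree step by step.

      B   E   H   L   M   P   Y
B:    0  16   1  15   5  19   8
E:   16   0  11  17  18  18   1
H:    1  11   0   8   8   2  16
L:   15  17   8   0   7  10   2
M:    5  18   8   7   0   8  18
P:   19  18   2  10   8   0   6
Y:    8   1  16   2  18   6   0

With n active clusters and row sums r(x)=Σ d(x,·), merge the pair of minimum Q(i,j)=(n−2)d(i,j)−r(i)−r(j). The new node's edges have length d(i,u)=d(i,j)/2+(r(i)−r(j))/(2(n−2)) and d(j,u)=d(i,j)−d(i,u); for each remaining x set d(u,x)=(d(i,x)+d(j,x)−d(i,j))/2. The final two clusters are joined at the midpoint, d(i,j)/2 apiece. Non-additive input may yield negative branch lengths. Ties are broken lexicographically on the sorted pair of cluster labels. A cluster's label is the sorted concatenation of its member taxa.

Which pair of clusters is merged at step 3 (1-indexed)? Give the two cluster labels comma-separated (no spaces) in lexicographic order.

1. join E+Y (d=1, Q=-127) ⇒ EY; edges |E|=7/2, |Y|=-5/2
  updated: d(B,EY)=23/2, d(EY,H)=13, d(EY,L)=9, d(EY,M)=35/2, d(EY,P)=23/2
2. join B+H (d=1, Q=-159/2) ⇒ BH; edges |B|=47/16, |H|=-31/16
  updated: d(BH,EY)=47/4, d(BH,L)=11, d(BH,M)=6, d(BH,P)=10
3. join EY+L (d=9, Q=-239/4) ⇒ ELY; edges |EY|=53/8, |L|=19/8
  updated: d(BH,ELY)=55/8, d(ELY,M)=31/4, d(ELY,P)=25/4
4. join BH+M (d=6, Q=-261/8) ⇒ BHM; edges |BH|=105/32, |M|=87/32
  updated: d(BHM,ELY)=69/16, d(BHM,P)=6
5. join BHM+ELY (d=69/16, Q=-265/16) ⇒ BEHLMY; edges |BHM|=65/32, |ELY|=73/32
  updated: d(BEHLMY,P)=127/32
6. join BEHLMY+P (d=127/32) ⇒ BEHLMPY; edges |BEHLMY|=127/64, |P|=127/64
final tree: ((((B:47/16,H:-31/16):105/32,M:87/32):65/32,((E:7/2,Y:-5/2):53/8,L:19/8):73/32):127/64,P:127/64)
total length: 809/32

EY,L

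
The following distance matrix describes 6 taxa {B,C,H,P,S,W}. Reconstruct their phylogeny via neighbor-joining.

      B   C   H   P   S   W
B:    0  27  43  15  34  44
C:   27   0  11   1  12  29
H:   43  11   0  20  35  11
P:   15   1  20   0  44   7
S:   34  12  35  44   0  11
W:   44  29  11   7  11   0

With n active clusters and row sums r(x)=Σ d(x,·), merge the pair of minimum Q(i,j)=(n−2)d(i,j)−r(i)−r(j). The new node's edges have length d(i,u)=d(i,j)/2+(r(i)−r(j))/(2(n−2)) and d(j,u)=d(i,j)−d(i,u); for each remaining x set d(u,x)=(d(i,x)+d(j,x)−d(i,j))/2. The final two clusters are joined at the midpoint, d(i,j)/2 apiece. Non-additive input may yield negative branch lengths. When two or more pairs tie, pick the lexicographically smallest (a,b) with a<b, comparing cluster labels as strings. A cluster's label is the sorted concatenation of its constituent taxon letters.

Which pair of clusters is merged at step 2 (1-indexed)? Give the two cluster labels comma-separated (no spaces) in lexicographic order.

B,P

step 1: merge (S,W) at d=11, Q=-194; branch lengths S→39/4, W→5/4; new cluster SW
  updated: d(B,SW)=67/2, d(C,SW)=15, d(H,SW)=35/2, d(P,SW)=20
step 2: merge (B,P) at d=15, Q=-259/2; branch lengths B→215/12, P→-35/12; new cluster BP
  updated: d(BP,C)=13/2, d(BP,H)=24, d(BP,SW)=77/4
step 3: merge (BP,C) at d=13/2, Q=-277/4; branch lengths BP→121/16, C→-17/16; new cluster BCP
  updated: d(BCP,H)=57/4, d(BCP,SW)=111/8
step 4: merge (BCP,H) at d=57/4, Q=-365/8; branch lengths BCP→85/16, H→143/16; new cluster BCHP
  updated: d(BCHP,SW)=137/16
step 5: merge (BCHP,SW) at d=137/16; branch lengths BCHP→137/32, SW→137/32; new cluster BCHPSW
final tree: ((((B:215/12,P:-35/12):121/16,C:-17/16):85/16,H:143/16):137/32,(S:39/4,W:5/4):137/32)
total length: 885/16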